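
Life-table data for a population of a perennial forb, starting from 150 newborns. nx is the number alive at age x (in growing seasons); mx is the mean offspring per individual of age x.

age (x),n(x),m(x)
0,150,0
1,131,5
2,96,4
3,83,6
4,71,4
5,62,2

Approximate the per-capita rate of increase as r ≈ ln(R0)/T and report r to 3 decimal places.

lx = nx/n0 = nx/150: 1, 0.87333…, 0.64, 0.55333…, 0.47333…, 0.41333…
R0 = Σ lx·mx = 0 + 4.36667… + 2.56 + 3.32… + 1.89333… + 0.82667… = 12.966667…
Σ x·lx·mx = 31.153333…; T = 31.153333…/12.966667… = 2.40257…
r ≈ ln(R0)/T = ln(12.966667…)/2.40257… = 1.06652… → 1.067

1.067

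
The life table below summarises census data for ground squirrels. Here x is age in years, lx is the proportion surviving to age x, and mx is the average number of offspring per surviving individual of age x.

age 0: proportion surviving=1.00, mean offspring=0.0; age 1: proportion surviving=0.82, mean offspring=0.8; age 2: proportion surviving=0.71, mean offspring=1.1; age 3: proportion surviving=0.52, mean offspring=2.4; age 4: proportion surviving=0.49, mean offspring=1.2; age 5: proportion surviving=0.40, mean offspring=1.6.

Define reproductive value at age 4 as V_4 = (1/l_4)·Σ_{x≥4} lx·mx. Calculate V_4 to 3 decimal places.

lx·mx for x ≥ 4: 0.588, 0.64 → sum = 1.228
V_4 = 1.228 / l_4 = 1.228 / 0.49 = 2.506122… → 2.506

2.506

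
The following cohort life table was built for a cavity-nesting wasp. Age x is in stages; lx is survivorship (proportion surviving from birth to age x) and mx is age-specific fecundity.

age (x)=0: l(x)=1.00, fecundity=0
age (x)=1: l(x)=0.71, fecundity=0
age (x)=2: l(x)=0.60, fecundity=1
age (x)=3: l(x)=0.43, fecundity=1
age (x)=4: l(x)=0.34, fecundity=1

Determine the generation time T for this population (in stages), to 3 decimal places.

lx·mx: 0, 0, 0.6, 0.43, 0.34 → R0 = 1.37
x·lx·mx: 0, 0, 1.2, 1.29, 1.36 → Σ = 3.85
T = 3.85 / 1.37 = 2.810219… → 2.810

2.810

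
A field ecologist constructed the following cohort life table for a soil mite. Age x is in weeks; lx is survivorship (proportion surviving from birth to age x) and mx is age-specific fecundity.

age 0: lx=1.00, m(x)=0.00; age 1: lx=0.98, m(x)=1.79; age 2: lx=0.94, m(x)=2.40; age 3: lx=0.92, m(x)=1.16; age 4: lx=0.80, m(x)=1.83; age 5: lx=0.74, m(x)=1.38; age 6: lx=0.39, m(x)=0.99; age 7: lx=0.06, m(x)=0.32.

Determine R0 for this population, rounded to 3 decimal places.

7.968

lx·mx by age: 0, 1.7542, 2.256, 1.0672, 1.464, 1.0212, 0.3861, 0.0192
R0 = Σ lx·mx = 7.9679 → 7.968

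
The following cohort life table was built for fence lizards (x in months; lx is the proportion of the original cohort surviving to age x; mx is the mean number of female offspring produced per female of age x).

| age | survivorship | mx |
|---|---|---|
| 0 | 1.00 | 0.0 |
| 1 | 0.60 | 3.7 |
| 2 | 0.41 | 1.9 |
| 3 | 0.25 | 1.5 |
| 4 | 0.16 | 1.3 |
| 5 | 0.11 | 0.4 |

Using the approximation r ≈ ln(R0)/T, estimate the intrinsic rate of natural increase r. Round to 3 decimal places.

R0 = Σ lx·mx = 0 + 2.22 + 0.779 + 0.375 + 0.208 + 0.044 = 3.626
Σ x·lx·mx = 5.955; T = 5.955/3.626 = 1.64231…
r ≈ ln(R0)/T = ln(3.626)/1.64231… = 0.78434… → 0.784

0.784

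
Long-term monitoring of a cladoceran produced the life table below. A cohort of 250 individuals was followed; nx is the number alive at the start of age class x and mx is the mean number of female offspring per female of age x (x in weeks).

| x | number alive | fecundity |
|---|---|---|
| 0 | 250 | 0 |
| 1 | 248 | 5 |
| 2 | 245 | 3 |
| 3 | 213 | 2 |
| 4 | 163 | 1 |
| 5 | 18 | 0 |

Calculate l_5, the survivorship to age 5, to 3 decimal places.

l_5 = n_5/n_0 = 18/250 = 0.072 → 0.072

0.072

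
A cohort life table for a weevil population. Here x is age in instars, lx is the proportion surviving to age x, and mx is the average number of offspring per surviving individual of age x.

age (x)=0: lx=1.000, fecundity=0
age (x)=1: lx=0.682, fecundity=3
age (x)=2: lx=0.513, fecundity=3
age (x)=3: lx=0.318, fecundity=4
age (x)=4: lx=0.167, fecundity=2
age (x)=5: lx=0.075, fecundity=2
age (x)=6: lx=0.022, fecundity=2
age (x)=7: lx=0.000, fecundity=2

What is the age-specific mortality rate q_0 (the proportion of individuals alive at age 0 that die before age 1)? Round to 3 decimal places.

q_0 = (l_0 − l_1) / l_0 = (1 − 0.682) / 1
     = 0.318 / 1 = 0.318 → 0.318

0.318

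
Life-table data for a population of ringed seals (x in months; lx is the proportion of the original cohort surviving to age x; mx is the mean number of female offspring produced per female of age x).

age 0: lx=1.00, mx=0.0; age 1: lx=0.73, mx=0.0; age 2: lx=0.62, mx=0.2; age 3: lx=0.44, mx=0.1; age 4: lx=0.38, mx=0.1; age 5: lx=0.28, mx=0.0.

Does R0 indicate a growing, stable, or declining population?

declining

R0 = Σ lx·mx = 0 + 0 + 0.124 + 0.044 + 0.038 + 0 = 0.206
R0 < 1, so the population is declining.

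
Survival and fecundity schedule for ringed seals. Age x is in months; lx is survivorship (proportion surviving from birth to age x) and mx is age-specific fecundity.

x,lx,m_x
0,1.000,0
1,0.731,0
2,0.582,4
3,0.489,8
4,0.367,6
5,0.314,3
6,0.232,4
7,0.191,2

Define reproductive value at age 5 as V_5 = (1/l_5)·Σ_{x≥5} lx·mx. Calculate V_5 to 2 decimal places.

lx·mx for x ≥ 5: 0.942, 0.928, 0.382 → sum = 2.252
V_5 = 2.252 / l_5 = 2.252 / 0.314 = 7.171975… → 7.17

7.17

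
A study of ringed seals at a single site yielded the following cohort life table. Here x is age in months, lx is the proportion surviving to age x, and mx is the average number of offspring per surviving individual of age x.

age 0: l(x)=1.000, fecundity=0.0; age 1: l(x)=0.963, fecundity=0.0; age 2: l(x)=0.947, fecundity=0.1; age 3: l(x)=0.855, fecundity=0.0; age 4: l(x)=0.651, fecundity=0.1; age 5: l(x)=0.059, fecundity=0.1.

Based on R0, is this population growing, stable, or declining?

R0 = Σ lx·mx = 0 + 0 + 0.0947 + 0 + 0.0651 + 0.0059 = 0.1657
R0 < 1, so the population is declining.

declining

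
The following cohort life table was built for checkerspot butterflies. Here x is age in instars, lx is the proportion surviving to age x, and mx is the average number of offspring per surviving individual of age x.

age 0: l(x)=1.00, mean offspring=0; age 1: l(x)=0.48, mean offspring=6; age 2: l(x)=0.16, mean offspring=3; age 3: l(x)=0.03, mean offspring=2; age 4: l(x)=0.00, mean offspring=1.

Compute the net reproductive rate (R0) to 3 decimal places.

lx·mx by age: 0, 2.88, 0.48, 0.06, 0
R0 = Σ lx·mx = 3.42 → 3.420

3.420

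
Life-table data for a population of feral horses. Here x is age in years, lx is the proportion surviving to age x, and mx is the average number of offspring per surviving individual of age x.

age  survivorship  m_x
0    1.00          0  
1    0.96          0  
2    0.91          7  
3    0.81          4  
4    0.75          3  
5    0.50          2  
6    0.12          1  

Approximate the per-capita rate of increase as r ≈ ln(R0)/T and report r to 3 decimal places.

0.895

R0 = Σ lx·mx = 0 + 0 + 6.37 + 3.24 + 2.25 + 1 + 0.12 = 12.98
Σ x·lx·mx = 37.18; T = 37.18/12.98 = 2.86441…
r ≈ ln(R0)/T = ln(12.98)/2.86441… = 0.89492… → 0.895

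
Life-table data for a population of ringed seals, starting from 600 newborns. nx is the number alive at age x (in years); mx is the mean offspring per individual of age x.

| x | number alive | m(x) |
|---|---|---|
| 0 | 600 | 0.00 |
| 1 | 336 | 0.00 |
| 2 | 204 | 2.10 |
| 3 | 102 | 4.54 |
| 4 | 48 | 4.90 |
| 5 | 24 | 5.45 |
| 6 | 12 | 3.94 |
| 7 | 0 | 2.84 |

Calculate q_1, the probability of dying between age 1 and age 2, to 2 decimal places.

0.39

lx = nx/n0 = nx/600: 1, 0.56, 0.34, 0.17, 0.08, 0.04, 0.02, 0
q_1 = (l_1 − l_2) / l_1 = (0.56 − 0.34) / 0.56
     = 0.22 / 0.56 = 0.392857… → 0.39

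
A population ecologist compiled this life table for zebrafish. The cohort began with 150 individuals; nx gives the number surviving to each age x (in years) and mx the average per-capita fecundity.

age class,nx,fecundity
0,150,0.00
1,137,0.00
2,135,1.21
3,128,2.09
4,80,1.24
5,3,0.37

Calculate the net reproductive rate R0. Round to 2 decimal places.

3.54

lx = nx/n0 = nx/150: 1, 0.91333…, 0.9, 0.85333…, 0.53333…, 0.02
lx·mx by age: 0, 0, 1.089, 1.783467…, 0.661333…, 0.0074
R0 = Σ lx·mx = 3.5412… → 3.54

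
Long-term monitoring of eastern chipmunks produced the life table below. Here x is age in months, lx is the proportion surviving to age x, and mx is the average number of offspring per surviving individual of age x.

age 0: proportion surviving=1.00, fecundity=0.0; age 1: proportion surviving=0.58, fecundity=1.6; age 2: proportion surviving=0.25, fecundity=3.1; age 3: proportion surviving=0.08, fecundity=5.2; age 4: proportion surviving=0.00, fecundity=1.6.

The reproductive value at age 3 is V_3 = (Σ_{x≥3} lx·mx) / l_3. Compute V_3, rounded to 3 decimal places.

lx·mx for x ≥ 3: 0.416, 0 → sum = 0.416
V_3 = 0.416 / l_3 = 0.416 / 0.08 = 5.2 → 5.200

5.200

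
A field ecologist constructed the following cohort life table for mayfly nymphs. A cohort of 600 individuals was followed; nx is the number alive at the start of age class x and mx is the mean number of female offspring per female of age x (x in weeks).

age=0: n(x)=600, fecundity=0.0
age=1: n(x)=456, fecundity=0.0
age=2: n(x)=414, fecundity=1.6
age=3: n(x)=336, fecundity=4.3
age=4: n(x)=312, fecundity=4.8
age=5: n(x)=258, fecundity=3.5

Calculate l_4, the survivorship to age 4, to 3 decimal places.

0.520

l_4 = n_4/n_0 = 312/600 = 0.52 → 0.520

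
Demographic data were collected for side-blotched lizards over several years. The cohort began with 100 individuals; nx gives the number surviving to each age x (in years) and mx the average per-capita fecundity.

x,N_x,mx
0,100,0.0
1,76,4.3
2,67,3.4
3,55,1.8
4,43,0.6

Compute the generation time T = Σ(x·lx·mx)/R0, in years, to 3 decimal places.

lx = nx/n0 = nx/100: 1, 0.76, 0.67, 0.55, 0.43
lx·mx: 0, 3.268, 2.278, 0.99, 0.258 → R0 = 6.794
x·lx·mx: 0, 3.268, 4.556, 2.97, 1.032 → Σ = 11.826
T = 11.826 / 6.794 = 1.740654… → 1.741

1.741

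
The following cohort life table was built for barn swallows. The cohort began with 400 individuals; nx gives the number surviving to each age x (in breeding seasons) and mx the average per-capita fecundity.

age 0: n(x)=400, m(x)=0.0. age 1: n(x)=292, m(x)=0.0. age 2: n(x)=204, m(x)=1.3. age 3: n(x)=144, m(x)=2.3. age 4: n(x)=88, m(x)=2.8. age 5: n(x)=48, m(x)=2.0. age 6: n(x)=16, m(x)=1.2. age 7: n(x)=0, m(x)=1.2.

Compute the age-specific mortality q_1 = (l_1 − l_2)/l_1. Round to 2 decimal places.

lx = nx/n0 = nx/400: 1, 0.73, 0.51, 0.36, 0.22, 0.12, 0.04, 0
q_1 = (l_1 − l_2) / l_1 = (0.73 − 0.51) / 0.73
     = 0.22 / 0.73 = 0.30137… → 0.30

0.30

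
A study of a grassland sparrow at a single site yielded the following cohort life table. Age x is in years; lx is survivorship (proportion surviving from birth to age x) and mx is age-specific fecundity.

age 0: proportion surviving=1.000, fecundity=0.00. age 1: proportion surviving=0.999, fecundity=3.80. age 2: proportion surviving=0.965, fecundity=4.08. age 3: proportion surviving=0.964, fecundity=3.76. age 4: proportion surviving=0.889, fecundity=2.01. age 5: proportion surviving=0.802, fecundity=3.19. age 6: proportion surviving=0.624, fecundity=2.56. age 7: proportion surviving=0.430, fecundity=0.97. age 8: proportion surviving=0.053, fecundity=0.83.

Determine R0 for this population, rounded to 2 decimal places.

lx·mx by age: 0, 3.7962, 3.9372, 3.62464, 1.78689, 2.55838, 1.59744, 0.4171, 0.04399
R0 = Σ lx·mx = 17.76184 → 17.76

17.76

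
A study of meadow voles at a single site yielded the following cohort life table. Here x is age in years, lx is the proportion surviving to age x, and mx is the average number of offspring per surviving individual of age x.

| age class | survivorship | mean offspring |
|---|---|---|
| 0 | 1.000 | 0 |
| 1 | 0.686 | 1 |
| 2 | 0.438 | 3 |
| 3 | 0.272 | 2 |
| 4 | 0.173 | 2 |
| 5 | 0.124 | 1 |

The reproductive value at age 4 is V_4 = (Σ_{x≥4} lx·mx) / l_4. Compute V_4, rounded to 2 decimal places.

lx·mx for x ≥ 4: 0.346, 0.124 → sum = 0.47
V_4 = 0.47 / l_4 = 0.47 / 0.173 = 2.716763… → 2.72

2.72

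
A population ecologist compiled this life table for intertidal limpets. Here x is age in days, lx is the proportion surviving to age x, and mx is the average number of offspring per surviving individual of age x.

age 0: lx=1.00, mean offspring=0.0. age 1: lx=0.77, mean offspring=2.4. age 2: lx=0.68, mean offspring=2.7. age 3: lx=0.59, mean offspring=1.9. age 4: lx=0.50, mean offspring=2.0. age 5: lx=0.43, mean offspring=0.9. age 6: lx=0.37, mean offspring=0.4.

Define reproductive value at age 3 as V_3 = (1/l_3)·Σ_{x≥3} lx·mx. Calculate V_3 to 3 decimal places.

lx·mx for x ≥ 3: 1.121, 1, 0.387, 0.148 → sum = 2.656
V_3 = 2.656 / l_3 = 2.656 / 0.59 = 4.501695… → 4.502

4.502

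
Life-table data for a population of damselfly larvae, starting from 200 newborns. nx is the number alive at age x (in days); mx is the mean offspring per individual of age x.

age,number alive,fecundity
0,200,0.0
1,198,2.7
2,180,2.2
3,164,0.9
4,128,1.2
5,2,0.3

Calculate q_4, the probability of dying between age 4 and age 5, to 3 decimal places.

0.984

lx = nx/n0 = nx/200: 1, 0.99, 0.9, 0.82, 0.64, 0.01
q_4 = (l_4 − l_5) / l_4 = (0.64 − 0.01) / 0.64
     = 0.63 / 0.64 = 0.984375 → 0.984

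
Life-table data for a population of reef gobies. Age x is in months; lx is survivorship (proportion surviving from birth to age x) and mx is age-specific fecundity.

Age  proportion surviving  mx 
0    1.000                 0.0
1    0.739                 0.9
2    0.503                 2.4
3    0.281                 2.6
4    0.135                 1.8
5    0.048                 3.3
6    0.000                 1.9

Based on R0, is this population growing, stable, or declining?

growing

R0 = Σ lx·mx = 0 + 0.6651 + 1.2072 + 0.7306 + 0.243 + 0.1584 + 0 = 3.0043
R0 > 1, so the population is growing.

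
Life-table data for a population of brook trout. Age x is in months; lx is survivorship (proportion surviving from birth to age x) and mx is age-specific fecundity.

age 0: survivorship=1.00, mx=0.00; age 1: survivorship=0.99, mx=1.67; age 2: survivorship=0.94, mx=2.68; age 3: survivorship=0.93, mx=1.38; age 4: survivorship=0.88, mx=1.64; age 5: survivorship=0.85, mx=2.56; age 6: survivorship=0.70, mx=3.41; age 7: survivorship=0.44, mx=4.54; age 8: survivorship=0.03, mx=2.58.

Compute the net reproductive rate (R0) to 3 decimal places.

lx·mx by age: 0, 1.6533, 2.5192, 1.2834, 1.4432, 2.176, 2.387, 1.9976, 0.0774
R0 = Σ lx·mx = 13.5371 → 13.537

13.537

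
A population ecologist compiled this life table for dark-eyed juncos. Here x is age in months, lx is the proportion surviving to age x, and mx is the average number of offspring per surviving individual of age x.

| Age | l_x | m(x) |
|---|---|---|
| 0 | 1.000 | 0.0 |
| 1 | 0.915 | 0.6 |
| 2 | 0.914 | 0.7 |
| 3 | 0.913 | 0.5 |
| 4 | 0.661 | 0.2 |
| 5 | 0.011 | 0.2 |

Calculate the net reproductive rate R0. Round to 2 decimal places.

1.78

lx·mx by age: 0, 0.549, 0.6398, 0.4565, 0.1322, 0.0022
R0 = Σ lx·mx = 1.7797 → 1.78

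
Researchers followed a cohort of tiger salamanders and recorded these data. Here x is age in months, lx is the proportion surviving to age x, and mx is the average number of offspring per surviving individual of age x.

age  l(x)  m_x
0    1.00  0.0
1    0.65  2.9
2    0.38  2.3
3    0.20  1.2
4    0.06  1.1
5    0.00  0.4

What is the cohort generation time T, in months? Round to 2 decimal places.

1.51

lx·mx: 0, 1.885, 0.874, 0.24, 0.066, 0 → R0 = 3.065
x·lx·mx: 0, 1.885, 1.748, 0.72, 0.264, 0 → Σ = 4.617
T = 4.617 / 3.065 = 1.506362… → 1.51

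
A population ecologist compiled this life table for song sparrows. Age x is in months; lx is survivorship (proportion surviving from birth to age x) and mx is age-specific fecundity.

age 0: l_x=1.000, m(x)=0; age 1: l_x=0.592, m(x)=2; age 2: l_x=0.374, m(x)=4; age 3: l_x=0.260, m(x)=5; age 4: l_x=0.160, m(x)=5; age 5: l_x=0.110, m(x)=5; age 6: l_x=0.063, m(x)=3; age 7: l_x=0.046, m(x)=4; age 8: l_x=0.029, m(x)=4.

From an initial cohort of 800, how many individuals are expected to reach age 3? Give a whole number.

Expected survivors = N0 · l_3 = 800 × 0.260 = 208 → 208

208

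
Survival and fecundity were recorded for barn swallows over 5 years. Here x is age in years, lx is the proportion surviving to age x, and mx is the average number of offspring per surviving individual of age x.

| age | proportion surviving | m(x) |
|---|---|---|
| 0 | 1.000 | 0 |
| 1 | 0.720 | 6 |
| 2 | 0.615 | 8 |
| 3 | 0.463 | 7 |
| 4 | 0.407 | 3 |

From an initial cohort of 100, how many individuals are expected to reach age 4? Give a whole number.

Expected survivors = N0 · l_4 = 100 × 0.407 = 40.7 → 41

41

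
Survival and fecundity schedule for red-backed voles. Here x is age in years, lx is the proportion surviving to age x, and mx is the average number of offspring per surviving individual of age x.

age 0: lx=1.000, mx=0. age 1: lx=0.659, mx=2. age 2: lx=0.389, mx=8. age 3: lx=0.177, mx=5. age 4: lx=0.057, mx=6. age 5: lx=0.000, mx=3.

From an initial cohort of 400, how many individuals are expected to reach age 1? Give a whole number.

264

Expected survivors = N0 · l_1 = 400 × 0.659 = 263.6 → 264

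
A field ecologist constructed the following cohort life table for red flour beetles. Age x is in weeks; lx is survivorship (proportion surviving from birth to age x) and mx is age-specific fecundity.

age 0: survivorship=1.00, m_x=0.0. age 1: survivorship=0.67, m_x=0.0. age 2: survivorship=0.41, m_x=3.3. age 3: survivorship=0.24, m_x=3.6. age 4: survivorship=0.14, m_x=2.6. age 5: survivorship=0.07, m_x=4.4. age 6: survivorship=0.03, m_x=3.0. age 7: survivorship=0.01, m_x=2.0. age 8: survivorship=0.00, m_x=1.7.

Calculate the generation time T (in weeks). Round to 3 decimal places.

2.992

lx·mx: 0, 0, 1.353, 0.864, 0.364, 0.308, 0.09, 0.02, 0 → R0 = 2.999
x·lx·mx: 0, 0, 2.706, 2.592, 1.456, 1.54, 0.54, 0.14, 0 → Σ = 8.974
T = 8.974 / 2.999 = 2.992331… → 2.992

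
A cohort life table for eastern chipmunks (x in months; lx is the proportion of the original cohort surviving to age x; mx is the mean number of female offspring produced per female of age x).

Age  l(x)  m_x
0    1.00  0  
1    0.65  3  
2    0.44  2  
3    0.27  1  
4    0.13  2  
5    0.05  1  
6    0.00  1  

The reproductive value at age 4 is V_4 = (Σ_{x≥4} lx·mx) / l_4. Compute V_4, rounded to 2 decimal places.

lx·mx for x ≥ 4: 0.26, 0.05, 0 → sum = 0.31
V_4 = 0.31 / l_4 = 0.31 / 0.13 = 2.384615… → 2.38

2.38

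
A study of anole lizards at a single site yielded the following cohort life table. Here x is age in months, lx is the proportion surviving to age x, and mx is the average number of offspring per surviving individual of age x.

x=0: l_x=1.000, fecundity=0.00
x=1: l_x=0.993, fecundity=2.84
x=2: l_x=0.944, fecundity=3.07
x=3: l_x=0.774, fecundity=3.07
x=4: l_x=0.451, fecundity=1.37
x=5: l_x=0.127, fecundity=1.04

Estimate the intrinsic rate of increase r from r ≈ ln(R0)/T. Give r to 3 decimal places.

R0 = Σ lx·mx = 0 + 2.82012 + 2.89808 + 2.37618 + 0.61787 + 0.13208 = 8.84433
Σ x·lx·mx = 18.8767; T = 18.8767/8.84433 = 2.13433…
r ≈ ln(R0)/T = ln(8.84433)/2.13433… = 1.02129… → 1.021

1.021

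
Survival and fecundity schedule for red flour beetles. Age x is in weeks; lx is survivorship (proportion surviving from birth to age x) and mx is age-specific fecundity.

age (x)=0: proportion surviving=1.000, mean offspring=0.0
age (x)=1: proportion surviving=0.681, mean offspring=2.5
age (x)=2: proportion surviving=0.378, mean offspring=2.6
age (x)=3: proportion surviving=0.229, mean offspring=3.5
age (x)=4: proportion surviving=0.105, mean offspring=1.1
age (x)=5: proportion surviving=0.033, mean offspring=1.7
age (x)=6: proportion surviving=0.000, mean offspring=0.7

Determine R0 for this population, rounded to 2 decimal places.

lx·mx by age: 0, 1.7025, 0.9828, 0.8015, 0.1155, 0.0561, 0
R0 = Σ lx·mx = 3.6584 → 3.66

3.66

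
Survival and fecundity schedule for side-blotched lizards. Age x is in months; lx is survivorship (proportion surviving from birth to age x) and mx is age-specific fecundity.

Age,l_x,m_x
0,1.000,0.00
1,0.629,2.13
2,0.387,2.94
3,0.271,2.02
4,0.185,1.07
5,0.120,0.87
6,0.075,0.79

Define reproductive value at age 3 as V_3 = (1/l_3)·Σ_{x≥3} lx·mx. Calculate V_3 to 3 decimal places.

lx·mx for x ≥ 3: 0.54742, 0.19795, 0.1044, 0.05925 → sum = 0.90902
V_3 = 0.90902 / l_3 = 0.90902 / 0.271 = 3.354317… → 3.354

3.354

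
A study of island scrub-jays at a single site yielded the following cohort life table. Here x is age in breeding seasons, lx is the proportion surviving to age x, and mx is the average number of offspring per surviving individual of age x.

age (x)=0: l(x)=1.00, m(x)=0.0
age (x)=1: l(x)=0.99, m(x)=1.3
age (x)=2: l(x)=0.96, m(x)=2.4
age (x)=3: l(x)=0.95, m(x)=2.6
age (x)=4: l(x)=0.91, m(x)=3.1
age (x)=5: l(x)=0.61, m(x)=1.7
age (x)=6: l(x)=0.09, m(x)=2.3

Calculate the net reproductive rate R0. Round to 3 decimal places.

10.126

lx·mx by age: 0, 1.287, 2.304, 2.47, 2.821, 1.037, 0.207
R0 = Σ lx·mx = 10.126 → 10.126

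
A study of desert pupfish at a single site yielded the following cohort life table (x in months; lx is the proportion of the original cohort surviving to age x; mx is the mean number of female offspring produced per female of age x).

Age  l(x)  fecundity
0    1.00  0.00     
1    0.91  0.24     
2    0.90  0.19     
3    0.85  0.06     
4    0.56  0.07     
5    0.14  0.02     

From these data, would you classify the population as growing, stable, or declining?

R0 = Σ lx·mx = 0 + 0.2184 + 0.171 + 0.051 + 0.0392 + 0.0028 = 0.4824
R0 < 1, so the population is declining.

declining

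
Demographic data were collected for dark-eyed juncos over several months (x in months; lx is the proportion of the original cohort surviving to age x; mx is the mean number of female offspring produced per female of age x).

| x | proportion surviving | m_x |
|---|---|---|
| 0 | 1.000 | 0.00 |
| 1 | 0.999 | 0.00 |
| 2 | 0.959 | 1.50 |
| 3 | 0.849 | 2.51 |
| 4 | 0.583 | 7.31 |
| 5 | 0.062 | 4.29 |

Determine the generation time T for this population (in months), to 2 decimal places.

3.41

lx·mx: 0, 0, 1.4385, 2.13099, 4.26173, 0.26598 → R0 = 8.0972
x·lx·mx: 0, 0, 2.877, 6.39297, 17.04692, 1.3299 → Σ = 27.64679
T = 27.64679 / 8.0972 = 3.414364… → 3.41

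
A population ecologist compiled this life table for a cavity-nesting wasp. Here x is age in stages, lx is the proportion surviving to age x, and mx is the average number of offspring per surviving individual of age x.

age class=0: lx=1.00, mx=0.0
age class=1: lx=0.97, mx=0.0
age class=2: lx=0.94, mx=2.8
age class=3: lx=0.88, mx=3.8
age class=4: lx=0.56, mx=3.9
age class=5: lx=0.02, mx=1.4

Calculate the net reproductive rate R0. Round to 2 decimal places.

8.19

lx·mx by age: 0, 0, 2.632, 3.344, 2.184, 0.028
R0 = Σ lx·mx = 8.188 → 8.19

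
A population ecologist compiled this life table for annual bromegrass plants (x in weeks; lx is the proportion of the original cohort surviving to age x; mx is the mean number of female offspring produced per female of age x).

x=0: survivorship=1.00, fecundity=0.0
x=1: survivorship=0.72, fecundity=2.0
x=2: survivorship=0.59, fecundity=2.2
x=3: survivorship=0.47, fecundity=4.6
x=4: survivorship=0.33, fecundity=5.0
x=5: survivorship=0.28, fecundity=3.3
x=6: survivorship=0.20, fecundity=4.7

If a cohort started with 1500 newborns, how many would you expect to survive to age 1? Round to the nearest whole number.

1080

Expected survivors = N0 · l_1 = 1500 × 0.72 = 1080 → 1080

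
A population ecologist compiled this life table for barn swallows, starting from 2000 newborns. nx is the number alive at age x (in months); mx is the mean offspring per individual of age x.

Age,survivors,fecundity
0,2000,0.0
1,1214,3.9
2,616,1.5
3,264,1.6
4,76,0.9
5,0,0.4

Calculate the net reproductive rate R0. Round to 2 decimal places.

3.07

lx = nx/n0 = nx/2000: 1, 0.607, 0.308, 0.132, 0.038, 0
lx·mx by age: 0, 2.3673, 0.462, 0.2112, 0.0342, 0
R0 = Σ lx·mx = 3.0747 → 3.07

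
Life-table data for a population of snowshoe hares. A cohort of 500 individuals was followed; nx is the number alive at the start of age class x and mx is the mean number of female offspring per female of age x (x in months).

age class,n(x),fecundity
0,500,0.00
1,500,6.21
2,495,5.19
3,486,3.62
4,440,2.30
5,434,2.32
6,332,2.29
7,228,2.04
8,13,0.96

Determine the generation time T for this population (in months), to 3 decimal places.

2.855

lx = nx/n0 = nx/500: 1, 1, 0.99, 0.972, 0.88, 0.868, 0.664, 0.456, 0.026
lx·mx: 0, 6.21, 5.1381, 3.51864, 2.024, 2.01376, 1.52056, 0.93024, 0.02496 → R0 = 21.38026
x·lx·mx: 0, 6.21, 10.2762, 10.55592, 8.096, 10.0688, 9.12336, 6.51168, 0.19968 → Σ = 61.04164
T = 61.04164 / 21.38026 = 2.855047… → 2.855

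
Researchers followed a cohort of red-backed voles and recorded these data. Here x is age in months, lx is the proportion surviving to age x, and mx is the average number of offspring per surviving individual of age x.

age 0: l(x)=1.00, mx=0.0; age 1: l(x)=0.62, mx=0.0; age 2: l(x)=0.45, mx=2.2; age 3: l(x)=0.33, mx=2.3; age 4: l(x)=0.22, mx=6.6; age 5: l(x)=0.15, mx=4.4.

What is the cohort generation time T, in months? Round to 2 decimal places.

3.46

lx·mx: 0, 0, 0.99, 0.759, 1.452, 0.66 → R0 = 3.861
x·lx·mx: 0, 0, 1.98, 2.277, 5.808, 3.3 → Σ = 13.365
T = 13.365 / 3.861 = 3.461538… → 3.46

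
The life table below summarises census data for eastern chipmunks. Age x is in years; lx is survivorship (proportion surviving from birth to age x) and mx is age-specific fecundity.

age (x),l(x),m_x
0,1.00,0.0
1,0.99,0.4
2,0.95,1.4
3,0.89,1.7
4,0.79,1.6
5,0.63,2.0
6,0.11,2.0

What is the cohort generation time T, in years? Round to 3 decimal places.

3.388

lx·mx: 0, 0.396, 1.33, 1.513, 1.264, 1.26, 0.22 → R0 = 5.983
x·lx·mx: 0, 0.396, 2.66, 4.539, 5.056, 6.3, 1.32 → Σ = 20.271
T = 20.271 / 5.983 = 3.3881… → 3.388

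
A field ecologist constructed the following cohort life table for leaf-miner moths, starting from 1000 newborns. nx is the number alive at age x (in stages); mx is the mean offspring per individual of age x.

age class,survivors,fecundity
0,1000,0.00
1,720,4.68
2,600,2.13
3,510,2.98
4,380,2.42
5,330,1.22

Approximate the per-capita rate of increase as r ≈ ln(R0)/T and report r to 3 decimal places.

0.932

lx = nx/n0 = nx/1000: 1, 0.72, 0.6, 0.51, 0.38, 0.33
R0 = Σ lx·mx = 0 + 3.3696 + 1.278 + 1.5198 + 0.9196 + 0.4026 = 7.4896
Σ x·lx·mx = 16.1764; T = 16.1764/7.4896 = 2.15985…
r ≈ ln(R0)/T = ln(7.4896)/2.15985… = 0.93225… → 0.932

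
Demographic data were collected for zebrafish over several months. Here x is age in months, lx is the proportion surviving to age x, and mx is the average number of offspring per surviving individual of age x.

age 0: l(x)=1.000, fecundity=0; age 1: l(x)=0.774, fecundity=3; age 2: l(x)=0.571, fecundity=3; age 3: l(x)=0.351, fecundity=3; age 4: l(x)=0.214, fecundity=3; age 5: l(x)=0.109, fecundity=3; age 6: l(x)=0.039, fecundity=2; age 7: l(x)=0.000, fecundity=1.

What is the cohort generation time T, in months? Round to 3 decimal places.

lx·mx: 0, 2.322, 1.713, 1.053, 0.642, 0.327, 0.078, 0 → R0 = 6.135
x·lx·mx: 0, 2.322, 3.426, 3.159, 2.568, 1.635, 0.468, 0 → Σ = 13.578
T = 13.578 / 6.135 = 2.213203… → 2.213

2.213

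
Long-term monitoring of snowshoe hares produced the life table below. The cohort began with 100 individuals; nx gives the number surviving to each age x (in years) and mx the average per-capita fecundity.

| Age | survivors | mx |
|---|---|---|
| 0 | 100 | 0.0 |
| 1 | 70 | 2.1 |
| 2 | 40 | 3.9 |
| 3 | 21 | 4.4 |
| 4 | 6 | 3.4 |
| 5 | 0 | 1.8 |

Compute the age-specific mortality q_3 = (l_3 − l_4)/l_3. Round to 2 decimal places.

0.71

lx = nx/n0 = nx/100: 1, 0.7, 0.4, 0.21, 0.06, 0
q_3 = (l_3 − l_4) / l_3 = (0.21 − 0.06) / 0.21
     = 0.15 / 0.21 = 0.714286… → 0.71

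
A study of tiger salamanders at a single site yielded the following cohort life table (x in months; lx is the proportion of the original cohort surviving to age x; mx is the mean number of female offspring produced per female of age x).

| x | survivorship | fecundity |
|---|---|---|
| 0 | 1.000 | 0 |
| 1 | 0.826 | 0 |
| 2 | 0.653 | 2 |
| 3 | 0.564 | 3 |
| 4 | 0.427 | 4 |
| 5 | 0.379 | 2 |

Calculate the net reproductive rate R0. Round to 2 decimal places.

lx·mx by age: 0, 0, 1.306, 1.692, 1.708, 0.758
R0 = Σ lx·mx = 5.464 → 5.46

5.46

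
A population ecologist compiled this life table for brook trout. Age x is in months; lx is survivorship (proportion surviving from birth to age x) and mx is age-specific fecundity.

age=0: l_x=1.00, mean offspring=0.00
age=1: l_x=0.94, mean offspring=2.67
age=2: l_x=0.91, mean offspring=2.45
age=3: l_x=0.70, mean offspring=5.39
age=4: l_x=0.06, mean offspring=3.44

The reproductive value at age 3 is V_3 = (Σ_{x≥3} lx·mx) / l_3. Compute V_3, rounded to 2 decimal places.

5.68

lx·mx for x ≥ 3: 3.773, 0.2064 → sum = 3.9794
V_3 = 3.9794 / l_3 = 3.9794 / 0.7 = 5.684857… → 5.68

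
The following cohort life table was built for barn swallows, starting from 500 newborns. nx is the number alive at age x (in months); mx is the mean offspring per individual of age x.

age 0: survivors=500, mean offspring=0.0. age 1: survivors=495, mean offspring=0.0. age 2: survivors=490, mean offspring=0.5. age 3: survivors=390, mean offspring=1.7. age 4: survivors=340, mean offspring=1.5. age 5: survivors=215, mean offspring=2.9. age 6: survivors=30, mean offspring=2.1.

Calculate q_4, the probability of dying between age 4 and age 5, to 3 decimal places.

lx = nx/n0 = nx/500: 1, 0.99, 0.98, 0.78, 0.68, 0.43, 0.06
q_4 = (l_4 − l_5) / l_4 = (0.68 − 0.43) / 0.68
     = 0.25 / 0.68 = 0.367647… → 0.368

0.368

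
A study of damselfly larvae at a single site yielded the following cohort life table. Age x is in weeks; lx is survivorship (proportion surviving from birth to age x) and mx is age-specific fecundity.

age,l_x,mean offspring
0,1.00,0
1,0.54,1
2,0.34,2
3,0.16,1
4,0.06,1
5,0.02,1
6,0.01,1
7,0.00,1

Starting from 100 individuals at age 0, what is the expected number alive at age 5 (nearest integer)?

2

Expected survivors = N0 · l_5 = 100 × 0.02 = 2 → 2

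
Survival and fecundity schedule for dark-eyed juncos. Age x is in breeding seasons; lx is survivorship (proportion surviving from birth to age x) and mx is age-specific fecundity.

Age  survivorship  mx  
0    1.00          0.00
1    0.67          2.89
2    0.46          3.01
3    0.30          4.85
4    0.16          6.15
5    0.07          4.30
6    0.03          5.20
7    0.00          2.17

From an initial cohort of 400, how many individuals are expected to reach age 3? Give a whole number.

120

Expected survivors = N0 · l_3 = 400 × 0.30 = 120 → 120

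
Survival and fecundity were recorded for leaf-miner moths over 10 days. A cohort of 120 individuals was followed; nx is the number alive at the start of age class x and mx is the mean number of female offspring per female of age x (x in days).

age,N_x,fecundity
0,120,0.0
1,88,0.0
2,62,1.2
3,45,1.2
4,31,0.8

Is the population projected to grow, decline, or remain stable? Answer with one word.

growing

lx = nx/n0 = nx/120: 1, 0.73333…, 0.51667…, 0.375, 0.25833…
R0 = Σ lx·mx = 0 + 0 + 0.62… + 0.45 + 0.206667… = 1.276667…
R0 > 1, so the population is growing.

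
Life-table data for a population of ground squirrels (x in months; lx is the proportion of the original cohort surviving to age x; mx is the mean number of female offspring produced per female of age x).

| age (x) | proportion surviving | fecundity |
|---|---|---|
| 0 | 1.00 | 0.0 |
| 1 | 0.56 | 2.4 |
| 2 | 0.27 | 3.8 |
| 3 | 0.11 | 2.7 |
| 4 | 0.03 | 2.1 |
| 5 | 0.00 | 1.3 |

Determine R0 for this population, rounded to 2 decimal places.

2.73

lx·mx by age: 0, 1.344, 1.026, 0.297, 0.063, 0
R0 = Σ lx·mx = 2.73 → 2.73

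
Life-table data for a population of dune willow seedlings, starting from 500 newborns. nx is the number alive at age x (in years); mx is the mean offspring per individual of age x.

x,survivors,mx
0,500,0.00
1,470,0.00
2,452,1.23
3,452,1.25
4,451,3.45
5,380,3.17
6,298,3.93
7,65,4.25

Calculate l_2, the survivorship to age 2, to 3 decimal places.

0.904

l_2 = n_2/n_0 = 452/500 = 0.904 → 0.904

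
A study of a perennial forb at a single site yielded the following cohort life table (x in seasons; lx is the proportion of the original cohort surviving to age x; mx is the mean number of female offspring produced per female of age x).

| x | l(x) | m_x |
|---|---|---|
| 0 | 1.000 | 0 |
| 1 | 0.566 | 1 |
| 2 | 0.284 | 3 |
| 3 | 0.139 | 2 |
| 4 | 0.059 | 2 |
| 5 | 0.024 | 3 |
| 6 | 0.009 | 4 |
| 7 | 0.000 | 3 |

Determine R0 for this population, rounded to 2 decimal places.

lx·mx by age: 0, 0.566, 0.852, 0.278, 0.118, 0.072, 0.036, 0
R0 = Σ lx·mx = 1.922 → 1.92

1.92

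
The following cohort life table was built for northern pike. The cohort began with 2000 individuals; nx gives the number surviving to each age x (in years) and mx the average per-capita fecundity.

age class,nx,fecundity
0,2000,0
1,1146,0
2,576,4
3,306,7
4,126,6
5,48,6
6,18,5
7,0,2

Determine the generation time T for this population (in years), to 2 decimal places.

lx = nx/n0 = nx/2000: 1, 0.573, 0.288, 0.153, 0.063, 0.024, 0.009, 0
lx·mx: 0, 0, 1.152, 1.071, 0.378, 0.144, 0.045, 0 → R0 = 2.79
x·lx·mx: 0, 0, 2.304, 3.213, 1.512, 0.72, 0.27, 0 → Σ = 8.019
T = 8.019 / 2.79 = 2.874194… → 2.87

2.87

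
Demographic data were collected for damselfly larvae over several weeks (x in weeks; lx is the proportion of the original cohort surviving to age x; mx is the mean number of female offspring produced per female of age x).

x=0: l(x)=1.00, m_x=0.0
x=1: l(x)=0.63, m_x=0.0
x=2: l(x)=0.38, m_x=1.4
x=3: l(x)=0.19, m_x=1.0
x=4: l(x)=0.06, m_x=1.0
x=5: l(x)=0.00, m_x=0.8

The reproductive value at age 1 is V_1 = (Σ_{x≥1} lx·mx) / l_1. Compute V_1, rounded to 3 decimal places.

lx·mx for x ≥ 1: 0, 0.532, 0.19, 0.06, 0 → sum = 0.782
V_1 = 0.782 / l_1 = 0.782 / 0.63 = 1.24127… → 1.241

1.241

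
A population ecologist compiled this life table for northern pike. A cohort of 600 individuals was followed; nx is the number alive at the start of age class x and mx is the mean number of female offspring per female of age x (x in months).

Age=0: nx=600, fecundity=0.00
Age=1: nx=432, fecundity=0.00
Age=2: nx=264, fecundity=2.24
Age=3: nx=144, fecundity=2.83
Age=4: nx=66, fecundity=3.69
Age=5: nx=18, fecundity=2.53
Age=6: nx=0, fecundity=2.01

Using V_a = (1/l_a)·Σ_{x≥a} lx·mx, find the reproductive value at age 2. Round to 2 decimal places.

4.88

lx = nx/n0 = nx/600: 1, 0.72, 0.44, 0.24, 0.11, 0.03, 0
lx·mx for x ≥ 2: 0.9856, 0.6792, 0.4059, 0.0759, 0 → sum = 2.1466
V_2 = 2.1466 / l_2 = 2.1466 / 0.44 = 4.878636… → 4.88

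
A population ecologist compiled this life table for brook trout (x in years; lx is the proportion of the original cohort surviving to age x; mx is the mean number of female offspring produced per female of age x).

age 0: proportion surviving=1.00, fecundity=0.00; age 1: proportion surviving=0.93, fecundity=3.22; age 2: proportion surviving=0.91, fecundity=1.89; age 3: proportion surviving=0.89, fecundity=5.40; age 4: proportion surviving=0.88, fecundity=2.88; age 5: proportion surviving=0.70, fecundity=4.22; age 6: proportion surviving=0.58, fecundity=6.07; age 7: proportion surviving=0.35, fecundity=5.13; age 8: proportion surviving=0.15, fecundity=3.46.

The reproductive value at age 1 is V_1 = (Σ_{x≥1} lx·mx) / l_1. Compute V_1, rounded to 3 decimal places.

22.413

lx·mx for x ≥ 1: 2.9946, 1.7199, 4.806, 2.5344, 2.954, 3.5206, 1.7955, 0.519 → sum = 20.844
V_1 = 20.844 / l_1 = 20.844 / 0.93 = 22.412903… → 22.413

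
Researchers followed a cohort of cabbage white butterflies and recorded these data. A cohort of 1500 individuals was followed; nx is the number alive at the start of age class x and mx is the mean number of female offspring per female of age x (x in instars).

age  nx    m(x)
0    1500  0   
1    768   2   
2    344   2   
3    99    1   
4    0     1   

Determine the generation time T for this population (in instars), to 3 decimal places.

1.381

lx = nx/n0 = nx/1500: 1, 0.512, 0.22933…, 0.066, 0
lx·mx: 0, 1.024, 0.458667…, 0.066, 0 → R0 = 1.548667…
x·lx·mx: 0, 1.024, 0.917333…, 0.198, 0 → Σ = 2.139333…
T = 2.139333… / 1.548667… = 1.381403… → 1.381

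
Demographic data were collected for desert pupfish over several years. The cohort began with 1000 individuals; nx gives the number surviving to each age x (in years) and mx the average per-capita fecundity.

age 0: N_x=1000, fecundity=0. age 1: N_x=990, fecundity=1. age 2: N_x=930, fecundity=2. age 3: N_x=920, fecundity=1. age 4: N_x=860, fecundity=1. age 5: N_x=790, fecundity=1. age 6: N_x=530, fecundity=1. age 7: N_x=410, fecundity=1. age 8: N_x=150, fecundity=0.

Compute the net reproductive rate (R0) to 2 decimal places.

6.36

lx = nx/n0 = nx/1000: 1, 0.99, 0.93, 0.92, 0.86, 0.79, 0.53, 0.41, 0.15
lx·mx by age: 0, 0.99, 1.86, 0.92, 0.86, 0.79, 0.53, 0.41, 0
R0 = Σ lx·mx = 6.36 → 6.36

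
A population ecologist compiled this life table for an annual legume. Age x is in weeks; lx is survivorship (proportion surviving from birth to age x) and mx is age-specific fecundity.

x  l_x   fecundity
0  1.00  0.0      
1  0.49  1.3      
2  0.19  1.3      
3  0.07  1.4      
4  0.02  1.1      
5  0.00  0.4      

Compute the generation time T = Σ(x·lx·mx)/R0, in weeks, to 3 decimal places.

1.507

lx·mx: 0, 0.637, 0.247, 0.098, 0.022, 0 → R0 = 1.004
x·lx·mx: 0, 0.637, 0.494, 0.294, 0.088, 0 → Σ = 1.513
T = 1.513 / 1.004 = 1.506972… → 1.507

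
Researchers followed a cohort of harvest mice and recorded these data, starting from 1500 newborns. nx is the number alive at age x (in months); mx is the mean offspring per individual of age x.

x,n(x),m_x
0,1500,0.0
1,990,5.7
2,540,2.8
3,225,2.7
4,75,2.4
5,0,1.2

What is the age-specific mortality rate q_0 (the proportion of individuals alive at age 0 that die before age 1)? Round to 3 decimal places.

0.340

lx = nx/n0 = nx/1500: 1, 0.66, 0.36, 0.15, 0.05, 0
q_0 = (l_0 − l_1) / l_0 = (1 − 0.66) / 1
     = 0.34 / 1 = 0.34 → 0.340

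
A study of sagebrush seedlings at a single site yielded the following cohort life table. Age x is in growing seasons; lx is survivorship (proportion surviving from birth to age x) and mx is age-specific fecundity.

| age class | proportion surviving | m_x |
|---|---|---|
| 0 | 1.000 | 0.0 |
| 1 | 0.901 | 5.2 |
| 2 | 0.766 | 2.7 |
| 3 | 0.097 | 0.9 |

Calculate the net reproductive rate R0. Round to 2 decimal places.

lx·mx by age: 0, 4.6852, 2.0682, 0.0873
R0 = Σ lx·mx = 6.8407 → 6.84

6.84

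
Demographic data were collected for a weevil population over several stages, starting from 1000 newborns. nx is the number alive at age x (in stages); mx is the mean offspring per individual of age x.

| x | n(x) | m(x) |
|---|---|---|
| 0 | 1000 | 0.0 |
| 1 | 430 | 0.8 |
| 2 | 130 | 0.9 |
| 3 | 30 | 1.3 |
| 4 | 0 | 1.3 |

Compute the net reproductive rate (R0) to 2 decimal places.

0.50

lx = nx/n0 = nx/1000: 1, 0.43, 0.13, 0.03, 0
lx·mx by age: 0, 0.344, 0.117, 0.039, 0
R0 = Σ lx·mx = 0.5 → 0.50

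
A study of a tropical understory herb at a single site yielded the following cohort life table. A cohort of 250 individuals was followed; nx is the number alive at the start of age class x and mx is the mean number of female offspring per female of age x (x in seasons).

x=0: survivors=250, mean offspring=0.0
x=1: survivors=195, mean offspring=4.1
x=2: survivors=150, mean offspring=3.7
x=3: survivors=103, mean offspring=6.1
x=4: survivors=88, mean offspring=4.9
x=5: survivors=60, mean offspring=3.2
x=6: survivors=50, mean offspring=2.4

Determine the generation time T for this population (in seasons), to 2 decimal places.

lx = nx/n0 = nx/250: 1, 0.78, 0.6, 0.412, 0.352, 0.24, 0.2
lx·mx: 0, 3.198, 2.22, 2.5132, 1.7248, 0.768, 0.48 → R0 = 10.904
x·lx·mx: 0, 3.198, 4.44, 7.5396, 6.8992, 3.84, 2.88 → Σ = 28.7968
T = 28.7968 / 10.904 = 2.640939… → 2.64

2.64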